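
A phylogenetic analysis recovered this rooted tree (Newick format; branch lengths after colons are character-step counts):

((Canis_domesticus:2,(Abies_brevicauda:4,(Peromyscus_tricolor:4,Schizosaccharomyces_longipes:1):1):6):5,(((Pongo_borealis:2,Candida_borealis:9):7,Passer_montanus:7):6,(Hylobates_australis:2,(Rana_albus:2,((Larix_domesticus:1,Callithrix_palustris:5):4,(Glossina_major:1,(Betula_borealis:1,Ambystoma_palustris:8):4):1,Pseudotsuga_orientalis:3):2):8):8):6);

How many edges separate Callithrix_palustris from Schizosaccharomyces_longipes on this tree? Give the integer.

The MRCA of Callithrix_palustris and Schizosaccharomyces_longipes is the root of the tree.
From Callithrix_palustris up to that node: 6 branches. From Schizosaccharomyces_longipes up to the same node: 4 branches. Total: 6 + 4 = 10.

10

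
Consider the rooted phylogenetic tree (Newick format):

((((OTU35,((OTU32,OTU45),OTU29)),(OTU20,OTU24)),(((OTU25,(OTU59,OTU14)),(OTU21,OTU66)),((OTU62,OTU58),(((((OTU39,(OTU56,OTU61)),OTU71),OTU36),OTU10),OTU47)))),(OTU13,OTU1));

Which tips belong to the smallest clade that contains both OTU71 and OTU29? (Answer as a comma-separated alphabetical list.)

Tracing OTU71: it sits inside ((OTU39,(OTU56,OTU61)),OTU71).
Tracing OTU29: it sits inside ((OTU32,OTU45),OTU29).
The smallest clade enclosing both is (((OTU35,((OTU32,OTU45),OTU29)),(OTU20,OTU24)),(((OTU25,(OTU59,OTU14)),(OTU21,OTU66)),((OTU62,OTU58),(((((OTU39,(OTU56,OTU61)),OTU71),OTU36),OTU10),OTU47)))); the answer is its 20 terminal taxa in alphabetical order.

OTU10, OTU14, OTU20, OTU21, OTU24, OTU25, OTU29, OTU32, OTU35, OTU36, OTU39, OTU45, OTU47, OTU56, OTU58, OTU59, OTU61, OTU62, OTU66, OTU71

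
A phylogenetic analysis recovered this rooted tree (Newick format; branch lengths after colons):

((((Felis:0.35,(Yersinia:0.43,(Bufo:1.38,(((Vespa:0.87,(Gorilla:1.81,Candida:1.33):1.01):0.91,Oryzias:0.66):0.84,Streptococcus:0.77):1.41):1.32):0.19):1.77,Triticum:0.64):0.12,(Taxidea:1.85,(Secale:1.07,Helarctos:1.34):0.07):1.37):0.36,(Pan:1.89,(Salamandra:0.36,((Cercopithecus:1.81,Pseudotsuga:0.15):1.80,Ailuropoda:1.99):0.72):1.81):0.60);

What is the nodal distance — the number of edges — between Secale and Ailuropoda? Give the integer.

8

The MRCA of Secale and Ailuropoda is the root of the tree.
From Secale up to that node: 4 branches. From Ailuropoda up to the same node: 4 branches. Total: 4 + 4 = 8.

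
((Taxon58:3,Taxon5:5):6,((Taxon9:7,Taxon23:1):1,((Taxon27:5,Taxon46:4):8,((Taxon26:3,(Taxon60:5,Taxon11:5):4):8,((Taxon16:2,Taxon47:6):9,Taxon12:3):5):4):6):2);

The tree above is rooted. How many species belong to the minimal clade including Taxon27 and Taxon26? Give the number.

The MRCA of Taxon27 and Taxon26 is the node subtending ((Taxon27,Taxon46),((Taxon26,(Taxon60,Taxon11)),((Taxon16,Taxon47),Taxon12))).
That clade contains 8 terminal taxa: Taxon11, Taxon12, Taxon16, Taxon26, Taxon27, Taxon46, Taxon47, Taxon60.

8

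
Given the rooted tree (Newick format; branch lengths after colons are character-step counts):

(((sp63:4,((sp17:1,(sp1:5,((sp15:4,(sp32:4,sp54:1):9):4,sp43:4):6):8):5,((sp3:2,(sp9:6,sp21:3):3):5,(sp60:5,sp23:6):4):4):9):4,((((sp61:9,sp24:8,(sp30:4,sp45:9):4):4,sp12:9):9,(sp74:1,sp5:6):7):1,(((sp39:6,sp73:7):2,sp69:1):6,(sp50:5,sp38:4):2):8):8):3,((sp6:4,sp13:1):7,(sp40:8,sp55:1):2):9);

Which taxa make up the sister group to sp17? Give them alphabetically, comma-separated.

sp1, sp15, sp32, sp43, sp54

sp17 attaches to the tree at the node subtending (sp17,(sp1,((sp15,(sp32,sp54)),sp43))).
The other lineage descending from that same node — the sister group — is (sp1,((sp15,(sp32,sp54)),sp43)); its 5 tips in alphabetical order are the answer.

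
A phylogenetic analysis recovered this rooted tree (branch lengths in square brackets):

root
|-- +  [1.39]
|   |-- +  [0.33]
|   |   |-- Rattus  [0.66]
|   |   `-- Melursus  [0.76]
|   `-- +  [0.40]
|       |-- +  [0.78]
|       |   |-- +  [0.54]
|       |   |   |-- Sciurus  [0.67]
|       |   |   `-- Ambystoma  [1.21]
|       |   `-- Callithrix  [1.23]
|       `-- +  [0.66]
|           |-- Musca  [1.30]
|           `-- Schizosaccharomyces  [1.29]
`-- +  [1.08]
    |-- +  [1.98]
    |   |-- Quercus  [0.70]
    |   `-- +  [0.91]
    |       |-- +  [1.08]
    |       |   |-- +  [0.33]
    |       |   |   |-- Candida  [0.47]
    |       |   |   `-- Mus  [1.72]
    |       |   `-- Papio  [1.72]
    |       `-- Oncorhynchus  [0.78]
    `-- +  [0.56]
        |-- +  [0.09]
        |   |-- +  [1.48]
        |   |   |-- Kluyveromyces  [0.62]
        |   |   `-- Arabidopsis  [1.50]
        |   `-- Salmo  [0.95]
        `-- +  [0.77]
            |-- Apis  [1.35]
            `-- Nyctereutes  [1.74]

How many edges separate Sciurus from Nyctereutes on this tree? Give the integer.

The MRCA of Sciurus and Nyctereutes is the root of the tree.
From Sciurus up to that node: 5 branches. From Nyctereutes up to the same node: 4 branches. Total: 5 + 4 = 9.

9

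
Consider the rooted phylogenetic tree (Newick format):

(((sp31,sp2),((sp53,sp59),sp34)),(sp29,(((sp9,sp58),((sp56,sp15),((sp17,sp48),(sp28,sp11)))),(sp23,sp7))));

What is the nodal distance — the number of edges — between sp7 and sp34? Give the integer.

7

The MRCA of sp7 and sp34 is the root of the tree.
From sp7 up to that node: 4 branches. From sp34 up to the same node: 3 branches. Total: 4 + 3 = 7.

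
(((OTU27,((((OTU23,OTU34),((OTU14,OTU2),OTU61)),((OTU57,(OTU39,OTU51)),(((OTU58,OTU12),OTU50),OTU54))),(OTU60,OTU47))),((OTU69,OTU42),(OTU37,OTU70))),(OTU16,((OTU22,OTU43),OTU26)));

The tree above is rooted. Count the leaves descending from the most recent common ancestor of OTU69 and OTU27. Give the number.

19

The MRCA of OTU69 and OTU27 is the node subtending ((OTU27,((((OTU23,OTU34),((OTU14,OTU2),OTU61)),((OTU57,(OTU39,OTU51)),(((OTU58,OTU12),OTU50),OTU54))),(OTU60,OTU47))),((OTU69,OTU42),(OTU37,OTU70))).
That clade contains 19 terminal taxa: OTU12, OTU14, OTU2, OTU23, OTU27, OTU34, OTU37, OTU39, OTU42, OTU47, OTU50, OTU51, OTU54, OTU57, OTU58, OTU60, OTU61, OTU69, OTU70.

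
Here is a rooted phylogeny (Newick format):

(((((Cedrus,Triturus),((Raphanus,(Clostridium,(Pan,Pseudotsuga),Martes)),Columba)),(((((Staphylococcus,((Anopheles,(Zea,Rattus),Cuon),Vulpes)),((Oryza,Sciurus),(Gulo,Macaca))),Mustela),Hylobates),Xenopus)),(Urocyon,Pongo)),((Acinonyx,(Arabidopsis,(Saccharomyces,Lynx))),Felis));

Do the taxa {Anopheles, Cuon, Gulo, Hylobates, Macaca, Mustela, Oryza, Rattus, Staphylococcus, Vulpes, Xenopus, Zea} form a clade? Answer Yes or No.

The MRCA of the listed taxa subtends (((((Staphylococcus,((Anopheles,(Zea,Rattus),Cuon),Vulpes)),((Oryza,Sciurus),(Gulo,Macaca))),Mustela),Hylobates),Xenopus).
That clade also contains Sciurus, which is not in the proposed group, so the group is not monophyletic.

No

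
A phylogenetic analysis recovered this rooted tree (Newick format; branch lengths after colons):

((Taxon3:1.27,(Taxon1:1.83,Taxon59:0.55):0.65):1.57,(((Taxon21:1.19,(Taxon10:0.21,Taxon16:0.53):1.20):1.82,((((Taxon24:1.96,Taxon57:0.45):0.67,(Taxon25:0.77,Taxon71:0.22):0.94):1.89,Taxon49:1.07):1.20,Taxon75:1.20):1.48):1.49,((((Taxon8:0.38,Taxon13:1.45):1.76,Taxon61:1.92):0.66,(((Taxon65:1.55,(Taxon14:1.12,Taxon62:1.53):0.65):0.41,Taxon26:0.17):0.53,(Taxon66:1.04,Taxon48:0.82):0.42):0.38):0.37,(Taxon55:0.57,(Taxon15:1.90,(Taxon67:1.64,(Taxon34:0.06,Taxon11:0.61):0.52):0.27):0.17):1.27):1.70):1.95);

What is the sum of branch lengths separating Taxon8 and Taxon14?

The path runs Taxon8 → … → MRCA → … → Taxon14; the MRCA is the node subtending (((Taxon8,Taxon13),Taxon61),(((Taxon65,(Taxon14,Taxon62)),Taxon26),(Taxon66,Taxon48))).
Branch lengths along that path: 0.38 + 1.76 + 0.66 + 0.38 + 0.53 + 0.41 + 0.65 + 1.12 = 5.89.

5.89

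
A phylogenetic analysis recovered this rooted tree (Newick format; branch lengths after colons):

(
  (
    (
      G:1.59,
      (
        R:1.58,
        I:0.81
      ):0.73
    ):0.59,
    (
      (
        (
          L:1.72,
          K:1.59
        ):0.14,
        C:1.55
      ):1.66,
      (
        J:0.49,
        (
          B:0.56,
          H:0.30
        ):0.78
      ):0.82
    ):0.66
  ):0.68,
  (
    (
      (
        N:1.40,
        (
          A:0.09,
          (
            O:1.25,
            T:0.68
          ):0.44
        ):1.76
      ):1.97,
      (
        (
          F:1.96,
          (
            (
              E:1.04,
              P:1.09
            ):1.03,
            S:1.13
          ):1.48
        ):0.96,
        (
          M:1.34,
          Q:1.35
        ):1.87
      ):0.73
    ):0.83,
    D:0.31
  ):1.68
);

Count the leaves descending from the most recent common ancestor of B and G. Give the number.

9

The MRCA of B and G is the node subtending ((G,(R,I)),(((L,K),C),(J,(B,H)))).
That clade contains 9 terminal taxa: B, C, G, H, I, J, K, L, R.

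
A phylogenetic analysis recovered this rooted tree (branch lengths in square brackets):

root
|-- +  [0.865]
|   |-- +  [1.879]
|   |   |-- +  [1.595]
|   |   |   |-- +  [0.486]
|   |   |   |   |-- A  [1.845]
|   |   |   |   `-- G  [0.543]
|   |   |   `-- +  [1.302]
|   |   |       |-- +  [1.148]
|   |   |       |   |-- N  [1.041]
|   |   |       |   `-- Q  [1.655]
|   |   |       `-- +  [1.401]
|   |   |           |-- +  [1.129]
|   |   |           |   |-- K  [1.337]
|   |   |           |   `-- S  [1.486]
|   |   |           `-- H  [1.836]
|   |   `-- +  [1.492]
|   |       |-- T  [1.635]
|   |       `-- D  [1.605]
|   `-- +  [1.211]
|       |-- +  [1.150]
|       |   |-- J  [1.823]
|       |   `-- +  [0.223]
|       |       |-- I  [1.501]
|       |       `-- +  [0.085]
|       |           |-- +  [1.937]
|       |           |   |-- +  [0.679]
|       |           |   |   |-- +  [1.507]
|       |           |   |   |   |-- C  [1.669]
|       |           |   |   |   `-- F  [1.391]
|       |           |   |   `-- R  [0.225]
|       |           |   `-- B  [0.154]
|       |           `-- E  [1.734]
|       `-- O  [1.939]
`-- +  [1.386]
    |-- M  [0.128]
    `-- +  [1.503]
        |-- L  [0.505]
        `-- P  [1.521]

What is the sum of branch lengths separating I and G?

The path runs I → … → MRCA → … → G; the MRCA is the node subtending ((((A,G),((N,Q),((K,S),H))),(T,D)),((J,(I,((((C,F),R),B),E))),O)).
Branch lengths along that path: 1.501 + 0.223 + 1.150 + 1.211 + 1.879 + 1.595 + 0.486 + 0.543 = 8.588.

8.588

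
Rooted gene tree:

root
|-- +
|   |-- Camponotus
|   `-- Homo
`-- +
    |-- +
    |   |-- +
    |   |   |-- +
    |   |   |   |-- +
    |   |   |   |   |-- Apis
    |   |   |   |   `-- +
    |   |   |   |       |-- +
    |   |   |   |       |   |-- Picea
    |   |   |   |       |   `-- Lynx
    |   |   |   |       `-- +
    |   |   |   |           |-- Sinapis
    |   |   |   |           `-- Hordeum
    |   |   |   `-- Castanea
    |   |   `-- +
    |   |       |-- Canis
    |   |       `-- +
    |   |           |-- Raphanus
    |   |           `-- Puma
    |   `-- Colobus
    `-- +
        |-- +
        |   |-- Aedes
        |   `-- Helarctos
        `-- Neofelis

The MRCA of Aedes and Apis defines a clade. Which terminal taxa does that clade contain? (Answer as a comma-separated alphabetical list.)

Tracing Aedes: it sits inside (Aedes,Helarctos).
Tracing Apis: it sits inside (Apis,((Picea,Lynx),(Sinapis,Hordeum))).
The smallest clade enclosing both is (((((Apis,((Picea,Lynx),(Sinapis,Hordeum))),Castanea),(Canis,(Raphanus,Puma))),Colobus),((Aedes,Helarctos),Neofelis)); the answer is its 13 terminal taxa in alphabetical order.

Aedes, Apis, Canis, Castanea, Colobus, Helarctos, Hordeum, Lynx, Neofelis, Picea, Puma, Raphanus, Sinapis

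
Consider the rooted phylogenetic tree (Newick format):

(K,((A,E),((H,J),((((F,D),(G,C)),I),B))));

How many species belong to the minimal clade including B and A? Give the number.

The MRCA of B and A is the node subtending ((A,E),((H,J),((((F,D),(G,C)),I),B))).
That clade contains 10 terminal taxa: A, B, C, D, E, F, G, H, I, J.

10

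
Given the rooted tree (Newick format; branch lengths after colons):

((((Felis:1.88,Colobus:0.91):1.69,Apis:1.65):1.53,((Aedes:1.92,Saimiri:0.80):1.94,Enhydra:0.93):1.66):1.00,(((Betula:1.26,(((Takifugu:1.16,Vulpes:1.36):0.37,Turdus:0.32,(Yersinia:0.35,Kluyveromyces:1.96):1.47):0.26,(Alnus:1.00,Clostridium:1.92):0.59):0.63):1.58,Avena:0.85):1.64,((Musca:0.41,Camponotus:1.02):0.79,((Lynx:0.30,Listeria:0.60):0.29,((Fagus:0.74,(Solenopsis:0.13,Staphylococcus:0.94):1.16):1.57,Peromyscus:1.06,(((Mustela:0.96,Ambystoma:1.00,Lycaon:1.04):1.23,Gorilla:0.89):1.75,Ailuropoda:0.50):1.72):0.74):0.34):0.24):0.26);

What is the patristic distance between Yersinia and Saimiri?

The path runs Yersinia → … → MRCA → … → Saimiri; the MRCA is the root of the tree.
Branch lengths along that path: 0.35 + 1.47 + 0.26 + 0.63 + 1.58 + 1.64 + 0.26 + 1.00 + 1.66 + 1.94 + 0.80 = 11.59.

11.59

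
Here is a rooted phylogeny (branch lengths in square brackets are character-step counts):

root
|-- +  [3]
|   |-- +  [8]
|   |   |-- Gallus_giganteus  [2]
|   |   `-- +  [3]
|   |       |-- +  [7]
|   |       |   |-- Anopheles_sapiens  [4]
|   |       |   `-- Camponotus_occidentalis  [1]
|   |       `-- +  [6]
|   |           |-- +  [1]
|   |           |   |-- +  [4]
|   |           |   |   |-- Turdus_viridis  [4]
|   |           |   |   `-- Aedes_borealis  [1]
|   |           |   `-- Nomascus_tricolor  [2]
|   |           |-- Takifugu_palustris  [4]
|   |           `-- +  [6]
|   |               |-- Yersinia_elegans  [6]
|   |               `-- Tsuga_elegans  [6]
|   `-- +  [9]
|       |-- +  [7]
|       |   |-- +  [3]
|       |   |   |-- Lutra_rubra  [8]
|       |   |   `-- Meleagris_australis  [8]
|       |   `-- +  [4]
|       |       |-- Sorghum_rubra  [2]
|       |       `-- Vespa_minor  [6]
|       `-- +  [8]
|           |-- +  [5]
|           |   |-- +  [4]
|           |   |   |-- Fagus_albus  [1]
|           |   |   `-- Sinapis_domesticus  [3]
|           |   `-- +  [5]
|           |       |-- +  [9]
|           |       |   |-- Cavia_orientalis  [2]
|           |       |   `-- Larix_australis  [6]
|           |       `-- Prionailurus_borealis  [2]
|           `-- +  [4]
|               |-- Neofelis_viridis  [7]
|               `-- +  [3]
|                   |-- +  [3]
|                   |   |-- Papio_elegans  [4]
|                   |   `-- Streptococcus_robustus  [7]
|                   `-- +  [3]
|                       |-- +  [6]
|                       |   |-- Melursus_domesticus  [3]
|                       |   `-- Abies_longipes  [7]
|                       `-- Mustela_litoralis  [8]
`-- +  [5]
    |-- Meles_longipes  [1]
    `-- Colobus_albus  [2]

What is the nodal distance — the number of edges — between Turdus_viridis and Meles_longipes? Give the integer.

9

The MRCA of Turdus_viridis and Meles_longipes is the root of the tree.
From Turdus_viridis up to that node: 7 branches. From Meles_longipes up to the same node: 2 branches. Total: 7 + 2 = 9.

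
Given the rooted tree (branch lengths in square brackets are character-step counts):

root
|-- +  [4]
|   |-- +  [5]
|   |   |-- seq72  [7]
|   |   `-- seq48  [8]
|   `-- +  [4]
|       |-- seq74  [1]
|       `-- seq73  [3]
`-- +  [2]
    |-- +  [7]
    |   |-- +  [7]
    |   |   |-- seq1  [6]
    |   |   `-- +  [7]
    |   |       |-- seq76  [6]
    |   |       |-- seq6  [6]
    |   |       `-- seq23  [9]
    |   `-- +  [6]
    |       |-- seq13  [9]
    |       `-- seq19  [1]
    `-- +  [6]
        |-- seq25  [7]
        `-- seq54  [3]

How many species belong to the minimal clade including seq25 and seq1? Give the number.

8

The MRCA of seq25 and seq1 is the node subtending (((seq1,(seq76,seq6,seq23)),(seq13,seq19)),(seq25,seq54)).
That clade contains 8 terminal taxa: seq1, seq13, seq19, seq23, seq25, seq54, seq6, seq76.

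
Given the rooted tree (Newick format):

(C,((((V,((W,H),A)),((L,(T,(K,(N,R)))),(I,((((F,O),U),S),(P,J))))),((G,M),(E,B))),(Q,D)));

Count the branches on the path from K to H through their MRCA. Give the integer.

The MRCA of K and H is the node subtending ((V,((W,H),A)),((L,(T,(K,(N,R)))),(I,((((F,O),U),S),(P,J))))).
From K up to that node: 5 branches. From H up to the same node: 4 branches. Total: 5 + 4 = 9.

9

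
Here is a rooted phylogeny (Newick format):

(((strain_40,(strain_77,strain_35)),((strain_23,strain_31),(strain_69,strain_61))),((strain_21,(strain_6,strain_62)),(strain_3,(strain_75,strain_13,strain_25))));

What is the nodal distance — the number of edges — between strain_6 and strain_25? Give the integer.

6

The MRCA of strain_6 and strain_25 is the node subtending ((strain_21,(strain_6,strain_62)),(strain_3,(strain_75,strain_13,strain_25))).
From strain_6 up to that node: 3 branches. From strain_25 up to the same node: 3 branches. Total: 3 + 3 = 6.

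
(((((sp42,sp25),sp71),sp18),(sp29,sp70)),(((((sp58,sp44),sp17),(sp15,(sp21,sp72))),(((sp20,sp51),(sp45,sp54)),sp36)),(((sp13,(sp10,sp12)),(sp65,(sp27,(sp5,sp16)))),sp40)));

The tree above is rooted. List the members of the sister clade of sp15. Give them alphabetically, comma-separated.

sp21, sp72

sp15 attaches to the tree at the node subtending (sp15,(sp21,sp72)).
The other lineage descending from that same node — the sister group — is (sp21,sp72); its 2 tips in alphabetical order are the answer.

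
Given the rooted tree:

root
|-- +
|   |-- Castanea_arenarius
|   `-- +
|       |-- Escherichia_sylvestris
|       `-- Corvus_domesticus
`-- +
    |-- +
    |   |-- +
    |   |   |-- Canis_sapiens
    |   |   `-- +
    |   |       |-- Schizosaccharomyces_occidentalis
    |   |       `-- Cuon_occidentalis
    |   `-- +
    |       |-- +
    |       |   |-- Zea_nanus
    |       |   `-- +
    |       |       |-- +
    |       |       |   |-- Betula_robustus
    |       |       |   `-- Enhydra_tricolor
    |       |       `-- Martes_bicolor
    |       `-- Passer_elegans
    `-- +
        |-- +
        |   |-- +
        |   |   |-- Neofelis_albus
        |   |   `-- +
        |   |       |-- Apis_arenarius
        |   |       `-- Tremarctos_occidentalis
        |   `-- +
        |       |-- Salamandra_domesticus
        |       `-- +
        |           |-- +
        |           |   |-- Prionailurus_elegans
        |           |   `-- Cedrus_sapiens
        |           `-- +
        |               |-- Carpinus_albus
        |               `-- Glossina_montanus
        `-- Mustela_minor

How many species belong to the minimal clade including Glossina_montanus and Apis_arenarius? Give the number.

8

The MRCA of Glossina_montanus and Apis_arenarius is the node subtending ((Neofelis_albus,(Apis_arenarius,Tremarctos_occidentalis)),(Salamandra_domesticus,((Prionailurus_elegans,Cedrus_sapiens),(Carpinus_albus,Glossina_montanus)))).
That clade contains 8 terminal taxa: Apis_arenarius, Carpinus_albus, Cedrus_sapiens, Glossina_montanus, Neofelis_albus, Prionailurus_elegans, Salamandra_domesticus, Tremarctos_occidentalis.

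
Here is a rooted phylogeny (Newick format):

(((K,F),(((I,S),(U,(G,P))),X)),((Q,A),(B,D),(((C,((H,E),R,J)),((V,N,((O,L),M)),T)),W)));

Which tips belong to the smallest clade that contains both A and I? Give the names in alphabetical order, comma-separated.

A, B, C, D, E, F, G, H, I, J, K, L, M, N, O, P, Q, R, S, T, U, V, W, X

Tracing A: it sits inside (Q,A).
Tracing I: it sits inside (I,S).
The smallest clade enclosing both is the whole tree (their MRCA is the root), so the answer is all 24 tips in alphabetical order.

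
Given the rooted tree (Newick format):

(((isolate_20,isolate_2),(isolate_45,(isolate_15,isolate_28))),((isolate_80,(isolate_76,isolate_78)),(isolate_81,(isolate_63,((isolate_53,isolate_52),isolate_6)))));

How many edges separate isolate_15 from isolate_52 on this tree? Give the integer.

The MRCA of isolate_15 and isolate_52 is the root of the tree.
From isolate_15 up to that node: 4 branches. From isolate_52 up to the same node: 6 branches. Total: 4 + 6 = 10.

10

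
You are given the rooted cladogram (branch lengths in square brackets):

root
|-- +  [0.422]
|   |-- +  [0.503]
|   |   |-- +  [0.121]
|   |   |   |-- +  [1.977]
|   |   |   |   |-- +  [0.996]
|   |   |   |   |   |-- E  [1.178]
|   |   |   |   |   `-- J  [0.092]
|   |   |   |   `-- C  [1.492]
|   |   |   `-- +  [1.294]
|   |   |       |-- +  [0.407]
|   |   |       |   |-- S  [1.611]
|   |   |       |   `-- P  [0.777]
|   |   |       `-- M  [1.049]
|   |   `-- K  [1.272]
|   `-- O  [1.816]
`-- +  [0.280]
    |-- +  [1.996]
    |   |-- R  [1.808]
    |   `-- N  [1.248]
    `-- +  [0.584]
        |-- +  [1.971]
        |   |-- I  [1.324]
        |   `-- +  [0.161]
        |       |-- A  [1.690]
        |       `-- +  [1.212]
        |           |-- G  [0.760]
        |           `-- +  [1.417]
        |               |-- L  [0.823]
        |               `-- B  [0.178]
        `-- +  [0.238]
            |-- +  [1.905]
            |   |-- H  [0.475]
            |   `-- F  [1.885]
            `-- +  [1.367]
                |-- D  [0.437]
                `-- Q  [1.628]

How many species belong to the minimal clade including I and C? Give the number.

The MRCA of I and C is the root, so the clade is the entire tree.
That clade contains 19 terminal taxa: A, B, C, D, E, F, G, H, I, J, K, L, M, N, O, P, Q, R, S.

19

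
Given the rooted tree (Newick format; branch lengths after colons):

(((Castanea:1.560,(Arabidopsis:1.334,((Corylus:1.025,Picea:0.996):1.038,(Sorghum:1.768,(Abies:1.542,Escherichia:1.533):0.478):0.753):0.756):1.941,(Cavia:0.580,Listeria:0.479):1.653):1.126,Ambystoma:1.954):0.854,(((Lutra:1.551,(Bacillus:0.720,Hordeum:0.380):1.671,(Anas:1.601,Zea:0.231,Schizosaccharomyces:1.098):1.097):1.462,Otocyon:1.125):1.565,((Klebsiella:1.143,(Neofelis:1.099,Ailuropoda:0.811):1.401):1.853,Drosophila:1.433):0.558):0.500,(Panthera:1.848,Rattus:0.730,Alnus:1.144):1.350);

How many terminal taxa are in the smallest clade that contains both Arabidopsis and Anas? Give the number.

24

The MRCA of Arabidopsis and Anas is the root, so the clade is the entire tree.
That clade contains 24 terminal taxa: Abies, Ailuropoda, Alnus, Ambystoma, Anas, Arabidopsis, Bacillus, Castanea, Cavia, Corylus, Drosophila, Escherichia, Hordeum, Klebsiella, Listeria, Lutra, Neofelis, Otocyon, Panthera, Picea, Rattus, Schizosaccharomyces, Sorghum, Zea.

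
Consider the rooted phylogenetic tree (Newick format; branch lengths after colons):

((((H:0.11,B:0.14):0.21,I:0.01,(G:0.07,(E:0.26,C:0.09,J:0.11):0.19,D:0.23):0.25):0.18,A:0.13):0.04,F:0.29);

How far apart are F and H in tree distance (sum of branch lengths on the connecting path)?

The path runs F → … → MRCA → … → H; the MRCA is the root of the tree.
Branch lengths along that path: 0.29 + 0.04 + 0.18 + 0.21 + 0.11 = 0.83.

0.83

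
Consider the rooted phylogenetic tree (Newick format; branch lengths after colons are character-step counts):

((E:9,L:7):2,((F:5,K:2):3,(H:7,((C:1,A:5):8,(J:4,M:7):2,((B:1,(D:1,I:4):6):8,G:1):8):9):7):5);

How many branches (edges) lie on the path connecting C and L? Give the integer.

7

The MRCA of C and L is the root of the tree.
From C up to that node: 5 branches. From L up to the same node: 2 branches. Total: 5 + 2 = 7.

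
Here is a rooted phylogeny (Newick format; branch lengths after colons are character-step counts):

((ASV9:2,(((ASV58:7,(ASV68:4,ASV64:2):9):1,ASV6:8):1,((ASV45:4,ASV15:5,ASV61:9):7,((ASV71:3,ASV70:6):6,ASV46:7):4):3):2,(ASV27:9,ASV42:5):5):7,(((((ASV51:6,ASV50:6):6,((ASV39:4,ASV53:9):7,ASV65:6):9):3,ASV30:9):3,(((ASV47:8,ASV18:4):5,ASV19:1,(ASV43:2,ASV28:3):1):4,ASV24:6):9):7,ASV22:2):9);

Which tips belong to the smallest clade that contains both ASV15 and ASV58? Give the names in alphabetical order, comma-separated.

ASV15, ASV45, ASV46, ASV58, ASV6, ASV61, ASV64, ASV68, ASV70, ASV71

Tracing ASV15: it sits inside (ASV45,ASV15,ASV61).
Tracing ASV58: it sits inside (ASV58,(ASV68,ASV64)).
The smallest clade enclosing both is (((ASV58,(ASV68,ASV64)),ASV6),((ASV45,ASV15,ASV61),((ASV71,ASV70),ASV46))); the answer is its 10 terminal taxa in alphabetical order.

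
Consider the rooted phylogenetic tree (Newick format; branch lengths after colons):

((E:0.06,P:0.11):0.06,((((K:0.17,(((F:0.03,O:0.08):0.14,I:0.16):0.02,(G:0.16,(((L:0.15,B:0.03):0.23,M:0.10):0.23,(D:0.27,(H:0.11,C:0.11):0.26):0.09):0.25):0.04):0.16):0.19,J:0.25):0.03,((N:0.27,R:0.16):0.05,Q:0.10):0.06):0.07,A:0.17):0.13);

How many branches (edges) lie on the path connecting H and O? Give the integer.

8

The MRCA of H and O is the node subtending (((F,O),I),(G,(((L,B),M),(D,(H,C))))).
From H up to that node: 5 branches. From O up to the same node: 3 branches. Total: 5 + 3 = 8.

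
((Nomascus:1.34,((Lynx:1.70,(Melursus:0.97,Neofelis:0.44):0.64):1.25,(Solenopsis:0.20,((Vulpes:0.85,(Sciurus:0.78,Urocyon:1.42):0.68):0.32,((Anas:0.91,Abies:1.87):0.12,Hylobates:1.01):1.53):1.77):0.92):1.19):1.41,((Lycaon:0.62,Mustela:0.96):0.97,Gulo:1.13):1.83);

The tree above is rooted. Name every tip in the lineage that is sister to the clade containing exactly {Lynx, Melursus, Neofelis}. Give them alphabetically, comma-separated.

The clade containing exactly {Lynx, Melursus, Neofelis} attaches to the tree at the node subtending ((Lynx,(Melursus,Neofelis)),(Solenopsis,((Vulpes,(Sciurus,Urocyon)),((Anas,Abies),Hylobates)))).
The other lineage descending from that same node — the sister group — is (Solenopsis,((Vulpes,(Sciurus,Urocyon)),((Anas,Abies),Hylobates))); its 7 tips in alphabetical order are the answer.

Abies, Anas, Hylobates, Sciurus, Solenopsis, Urocyon, Vulpes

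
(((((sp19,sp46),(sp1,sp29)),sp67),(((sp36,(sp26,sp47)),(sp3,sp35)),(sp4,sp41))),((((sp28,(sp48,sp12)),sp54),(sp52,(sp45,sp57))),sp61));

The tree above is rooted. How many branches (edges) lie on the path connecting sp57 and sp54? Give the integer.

5

The MRCA of sp57 and sp54 is the node subtending (((sp28,(sp48,sp12)),sp54),(sp52,(sp45,sp57))).
From sp57 up to that node: 3 branches. From sp54 up to the same node: 2 branches. Total: 3 + 2 = 5.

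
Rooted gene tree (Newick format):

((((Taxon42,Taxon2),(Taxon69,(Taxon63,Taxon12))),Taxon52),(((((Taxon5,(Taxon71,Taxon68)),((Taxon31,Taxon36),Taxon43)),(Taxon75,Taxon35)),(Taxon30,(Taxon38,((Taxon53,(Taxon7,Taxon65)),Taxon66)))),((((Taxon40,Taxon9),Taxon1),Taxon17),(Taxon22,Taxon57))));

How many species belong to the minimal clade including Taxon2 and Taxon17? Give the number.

26

The MRCA of Taxon2 and Taxon17 is the root, so the clade is the entire tree.
That clade contains 26 terminal taxa: Taxon1, Taxon12, Taxon17, Taxon2, Taxon22, Taxon30, Taxon31, Taxon35, Taxon36, Taxon38, Taxon40, Taxon42, Taxon43, Taxon5, Taxon52, Taxon53, Taxon57, Taxon63, Taxon65, Taxon66, Taxon68, Taxon69, Taxon7, Taxon71, Taxon75, Taxon9.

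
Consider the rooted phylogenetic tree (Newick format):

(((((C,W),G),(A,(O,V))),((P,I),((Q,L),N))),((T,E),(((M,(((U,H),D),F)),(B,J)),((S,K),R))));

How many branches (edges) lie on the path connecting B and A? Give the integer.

9

The MRCA of B and A is the root of the tree.
From B up to that node: 5 branches. From A up to the same node: 4 branches. Total: 5 + 4 = 9.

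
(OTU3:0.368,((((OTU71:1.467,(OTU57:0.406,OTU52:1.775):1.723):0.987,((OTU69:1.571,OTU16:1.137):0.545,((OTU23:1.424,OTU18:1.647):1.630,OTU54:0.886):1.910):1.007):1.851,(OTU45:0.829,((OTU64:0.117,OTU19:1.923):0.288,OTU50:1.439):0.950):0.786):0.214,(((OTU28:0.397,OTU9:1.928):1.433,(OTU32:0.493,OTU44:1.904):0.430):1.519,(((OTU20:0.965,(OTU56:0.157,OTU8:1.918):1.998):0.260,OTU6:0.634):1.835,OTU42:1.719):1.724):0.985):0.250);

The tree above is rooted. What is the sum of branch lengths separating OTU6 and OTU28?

7.542

The path runs OTU6 → … → MRCA → … → OTU28; the MRCA is the node subtending (((OTU28,OTU9),(OTU32,OTU44)),(((OTU20,(OTU56,OTU8)),OTU6),OTU42)).
Branch lengths along that path: 0.634 + 1.835 + 1.724 + 1.519 + 1.433 + 0.397 = 7.542.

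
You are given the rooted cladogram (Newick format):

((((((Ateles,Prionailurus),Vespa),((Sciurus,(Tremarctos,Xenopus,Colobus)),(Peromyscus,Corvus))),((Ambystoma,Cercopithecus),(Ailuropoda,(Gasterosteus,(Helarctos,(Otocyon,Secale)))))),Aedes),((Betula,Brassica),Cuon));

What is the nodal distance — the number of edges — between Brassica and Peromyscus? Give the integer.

9

The MRCA of Brassica and Peromyscus is the root of the tree.
From Brassica up to that node: 3 branches. From Peromyscus up to the same node: 6 branches. Total: 3 + 6 = 9.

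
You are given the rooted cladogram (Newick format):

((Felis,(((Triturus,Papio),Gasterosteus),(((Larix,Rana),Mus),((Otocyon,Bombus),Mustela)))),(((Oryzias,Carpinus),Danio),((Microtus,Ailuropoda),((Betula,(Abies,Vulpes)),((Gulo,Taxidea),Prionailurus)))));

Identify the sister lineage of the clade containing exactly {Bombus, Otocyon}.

The clade containing exactly {Bombus, Otocyon} attaches to the tree at the node subtending ((Otocyon,Bombus),Mustela).
The other lineage descending from that same node — the sister group — is the single tip Mustela.

Mustela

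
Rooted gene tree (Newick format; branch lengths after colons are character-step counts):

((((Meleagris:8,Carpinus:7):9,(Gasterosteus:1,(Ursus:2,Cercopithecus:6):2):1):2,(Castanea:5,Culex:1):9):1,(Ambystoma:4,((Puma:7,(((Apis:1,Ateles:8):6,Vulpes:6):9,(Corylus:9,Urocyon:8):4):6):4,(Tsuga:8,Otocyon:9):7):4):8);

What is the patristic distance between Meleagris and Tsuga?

47

The path runs Meleagris → … → MRCA → … → Tsuga; the MRCA is the root of the tree.
Branch lengths along that path: 8 + 9 + 2 + 1 + 8 + 4 + 7 + 8 = 47.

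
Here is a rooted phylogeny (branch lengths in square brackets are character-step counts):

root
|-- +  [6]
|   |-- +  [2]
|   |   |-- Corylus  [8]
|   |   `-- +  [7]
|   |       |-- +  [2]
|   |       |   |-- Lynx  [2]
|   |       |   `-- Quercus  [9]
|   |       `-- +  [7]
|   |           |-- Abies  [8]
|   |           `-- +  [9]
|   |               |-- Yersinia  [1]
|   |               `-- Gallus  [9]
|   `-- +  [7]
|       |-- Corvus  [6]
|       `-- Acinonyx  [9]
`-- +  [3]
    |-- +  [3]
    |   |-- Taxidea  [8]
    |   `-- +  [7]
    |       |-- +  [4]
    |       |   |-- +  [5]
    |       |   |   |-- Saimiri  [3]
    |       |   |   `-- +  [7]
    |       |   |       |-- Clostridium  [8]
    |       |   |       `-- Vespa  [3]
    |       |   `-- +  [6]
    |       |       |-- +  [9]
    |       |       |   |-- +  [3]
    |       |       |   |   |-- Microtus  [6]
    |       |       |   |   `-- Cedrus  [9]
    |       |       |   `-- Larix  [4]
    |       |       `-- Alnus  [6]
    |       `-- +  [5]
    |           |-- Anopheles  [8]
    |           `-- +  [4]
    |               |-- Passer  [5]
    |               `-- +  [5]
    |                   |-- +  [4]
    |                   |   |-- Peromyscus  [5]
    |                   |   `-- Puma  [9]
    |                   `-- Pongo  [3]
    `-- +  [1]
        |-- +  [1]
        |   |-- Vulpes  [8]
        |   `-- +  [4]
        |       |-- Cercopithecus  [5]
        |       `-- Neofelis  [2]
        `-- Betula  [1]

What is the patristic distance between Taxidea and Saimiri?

The path runs Taxidea → … → MRCA → … → Saimiri; the MRCA is the node subtending (Taxidea,(((Saimiri,(Clostridium,Vespa)),(((Microtus,Cedrus),Larix),Alnus)),(Anopheles,(Passer,((Peromyscus,Puma),Pongo))))).
Branch lengths along that path: 8 + 7 + 4 + 5 + 3 = 27.

27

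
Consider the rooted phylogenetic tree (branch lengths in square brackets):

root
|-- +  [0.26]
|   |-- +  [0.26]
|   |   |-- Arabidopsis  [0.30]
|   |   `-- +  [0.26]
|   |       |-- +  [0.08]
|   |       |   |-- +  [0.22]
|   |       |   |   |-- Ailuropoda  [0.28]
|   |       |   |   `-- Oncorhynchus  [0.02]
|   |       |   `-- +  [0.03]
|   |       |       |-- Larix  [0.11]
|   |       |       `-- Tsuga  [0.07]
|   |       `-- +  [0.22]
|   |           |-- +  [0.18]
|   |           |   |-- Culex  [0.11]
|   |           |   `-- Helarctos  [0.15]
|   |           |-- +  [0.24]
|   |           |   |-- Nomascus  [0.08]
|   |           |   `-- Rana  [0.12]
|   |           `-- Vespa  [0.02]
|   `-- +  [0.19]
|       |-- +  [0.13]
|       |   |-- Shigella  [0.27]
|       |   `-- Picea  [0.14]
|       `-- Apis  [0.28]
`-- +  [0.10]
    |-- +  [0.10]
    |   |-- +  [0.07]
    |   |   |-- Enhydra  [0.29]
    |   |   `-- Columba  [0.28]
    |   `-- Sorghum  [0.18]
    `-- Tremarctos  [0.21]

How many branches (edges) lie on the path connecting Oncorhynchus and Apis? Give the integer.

The MRCA of Oncorhynchus and Apis is the node subtending ((Arabidopsis,(((Ailuropoda,Oncorhynchus),(Larix,Tsuga)),((Culex,Helarctos),(Nomascus,Rana),Vespa))),((Shigella,Picea),Apis)).
From Oncorhynchus up to that node: 5 branches. From Apis up to the same node: 2 branches. Total: 5 + 2 = 7.

7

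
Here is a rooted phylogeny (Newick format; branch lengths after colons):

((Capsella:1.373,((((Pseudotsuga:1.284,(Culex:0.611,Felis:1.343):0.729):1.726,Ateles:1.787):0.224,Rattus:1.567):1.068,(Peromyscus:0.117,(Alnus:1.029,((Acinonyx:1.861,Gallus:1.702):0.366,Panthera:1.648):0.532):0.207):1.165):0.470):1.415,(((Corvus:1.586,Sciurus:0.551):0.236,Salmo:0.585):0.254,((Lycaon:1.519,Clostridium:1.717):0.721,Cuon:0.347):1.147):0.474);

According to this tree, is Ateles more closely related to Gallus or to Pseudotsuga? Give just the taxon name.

The MRCA of Ateles and Pseudotsuga subtends ((Pseudotsuga,(Culex,Felis)),Ateles) (4 taxa).
The MRCA of Ateles and Gallus subtends ((((Pseudotsuga,(Culex,Felis)),Ateles),Rattus),(Peromyscus,(Alnus,((Acinonyx,Gallus),Panthera)))) (10 taxa).
The first is nested inside the second, so Ateles shares a more recent common ancestor with Pseudotsuga.

Pseudotsuga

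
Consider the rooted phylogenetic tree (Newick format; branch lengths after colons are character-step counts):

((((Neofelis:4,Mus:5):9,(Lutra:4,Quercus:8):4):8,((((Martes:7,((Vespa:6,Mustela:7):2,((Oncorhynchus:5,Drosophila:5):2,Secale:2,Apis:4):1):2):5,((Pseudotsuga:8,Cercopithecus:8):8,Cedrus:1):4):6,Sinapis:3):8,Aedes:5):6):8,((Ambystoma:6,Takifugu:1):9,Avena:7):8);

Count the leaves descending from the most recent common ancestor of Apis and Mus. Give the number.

16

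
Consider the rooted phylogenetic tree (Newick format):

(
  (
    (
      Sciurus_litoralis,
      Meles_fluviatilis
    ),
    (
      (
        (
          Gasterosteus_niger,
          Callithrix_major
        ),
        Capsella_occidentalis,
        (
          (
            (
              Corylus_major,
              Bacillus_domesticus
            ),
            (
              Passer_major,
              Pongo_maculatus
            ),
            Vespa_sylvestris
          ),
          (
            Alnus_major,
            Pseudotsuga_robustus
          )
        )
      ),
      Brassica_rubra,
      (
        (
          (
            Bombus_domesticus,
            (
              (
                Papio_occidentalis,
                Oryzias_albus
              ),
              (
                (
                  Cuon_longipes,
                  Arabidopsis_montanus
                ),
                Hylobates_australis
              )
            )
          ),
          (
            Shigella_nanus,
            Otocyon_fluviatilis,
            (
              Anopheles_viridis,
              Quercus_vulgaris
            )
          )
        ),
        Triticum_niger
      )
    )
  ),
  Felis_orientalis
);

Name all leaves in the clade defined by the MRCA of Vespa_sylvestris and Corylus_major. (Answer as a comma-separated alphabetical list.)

Bacillus_domesticus, Corylus_major, Passer_major, Pongo_maculatus, Vespa_sylvestris

Tracing Vespa_sylvestris: it sits inside ((Corylus_major,Bacillus_domesticus),(Passer_major,Pongo_maculatus),Vespa_sylvestris).
Tracing Corylus_major: it sits inside (Corylus_major,Bacillus_domesticus).
The smallest clade enclosing both is ((Corylus_major,Bacillus_domesticus),(Passer_major,Pongo_maculatus),Vespa_sylvestris); the answer is its 5 terminal taxa in alphabetical order.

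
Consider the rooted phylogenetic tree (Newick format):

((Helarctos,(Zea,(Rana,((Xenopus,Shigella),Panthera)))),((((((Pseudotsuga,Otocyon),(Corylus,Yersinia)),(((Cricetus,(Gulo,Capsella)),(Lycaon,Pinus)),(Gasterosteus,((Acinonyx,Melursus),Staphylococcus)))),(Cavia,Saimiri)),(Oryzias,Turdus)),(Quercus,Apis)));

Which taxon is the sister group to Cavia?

Saimiri

Cavia attaches to the tree at the node subtending (Cavia,Saimiri).
The other lineage descending from that same node — the sister group — is the single tip Saimiri.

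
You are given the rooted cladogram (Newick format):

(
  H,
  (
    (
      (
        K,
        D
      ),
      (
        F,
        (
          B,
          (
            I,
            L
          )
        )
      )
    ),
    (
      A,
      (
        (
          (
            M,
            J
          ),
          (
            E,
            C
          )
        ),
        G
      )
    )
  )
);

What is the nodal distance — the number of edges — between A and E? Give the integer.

5

The MRCA of A and E is the node subtending (A,(((M,J),(E,C)),G)).
From A up to that node: 1 branch. From E up to the same node: 4 branches. Total: 1 + 4 = 5.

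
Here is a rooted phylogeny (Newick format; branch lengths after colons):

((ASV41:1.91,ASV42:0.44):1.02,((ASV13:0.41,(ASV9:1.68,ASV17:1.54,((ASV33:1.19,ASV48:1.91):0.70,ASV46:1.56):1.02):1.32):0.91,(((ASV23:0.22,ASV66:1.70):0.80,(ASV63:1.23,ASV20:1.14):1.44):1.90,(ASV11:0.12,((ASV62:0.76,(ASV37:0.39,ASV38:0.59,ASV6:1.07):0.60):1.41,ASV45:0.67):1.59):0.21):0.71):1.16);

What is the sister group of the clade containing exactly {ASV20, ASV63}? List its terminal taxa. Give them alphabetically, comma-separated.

ASV23, ASV66

The clade containing exactly {ASV20, ASV63} attaches to the tree at the node subtending ((ASV23,ASV66),(ASV63,ASV20)).
The other lineage descending from that same node — the sister group — is (ASV23,ASV66); its 2 tips in alphabetical order are the answer.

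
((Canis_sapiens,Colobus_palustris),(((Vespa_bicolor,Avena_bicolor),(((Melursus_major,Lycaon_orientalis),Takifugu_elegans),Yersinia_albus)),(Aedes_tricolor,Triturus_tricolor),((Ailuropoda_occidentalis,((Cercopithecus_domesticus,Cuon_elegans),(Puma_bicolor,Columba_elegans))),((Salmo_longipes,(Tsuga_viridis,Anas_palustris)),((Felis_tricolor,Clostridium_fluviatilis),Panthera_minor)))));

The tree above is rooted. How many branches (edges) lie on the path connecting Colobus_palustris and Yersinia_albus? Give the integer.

The MRCA of Colobus_palustris and Yersinia_albus is the root of the tree.
From Colobus_palustris up to that node: 2 branches. From Yersinia_albus up to the same node: 4 branches. Total: 2 + 4 = 6.

6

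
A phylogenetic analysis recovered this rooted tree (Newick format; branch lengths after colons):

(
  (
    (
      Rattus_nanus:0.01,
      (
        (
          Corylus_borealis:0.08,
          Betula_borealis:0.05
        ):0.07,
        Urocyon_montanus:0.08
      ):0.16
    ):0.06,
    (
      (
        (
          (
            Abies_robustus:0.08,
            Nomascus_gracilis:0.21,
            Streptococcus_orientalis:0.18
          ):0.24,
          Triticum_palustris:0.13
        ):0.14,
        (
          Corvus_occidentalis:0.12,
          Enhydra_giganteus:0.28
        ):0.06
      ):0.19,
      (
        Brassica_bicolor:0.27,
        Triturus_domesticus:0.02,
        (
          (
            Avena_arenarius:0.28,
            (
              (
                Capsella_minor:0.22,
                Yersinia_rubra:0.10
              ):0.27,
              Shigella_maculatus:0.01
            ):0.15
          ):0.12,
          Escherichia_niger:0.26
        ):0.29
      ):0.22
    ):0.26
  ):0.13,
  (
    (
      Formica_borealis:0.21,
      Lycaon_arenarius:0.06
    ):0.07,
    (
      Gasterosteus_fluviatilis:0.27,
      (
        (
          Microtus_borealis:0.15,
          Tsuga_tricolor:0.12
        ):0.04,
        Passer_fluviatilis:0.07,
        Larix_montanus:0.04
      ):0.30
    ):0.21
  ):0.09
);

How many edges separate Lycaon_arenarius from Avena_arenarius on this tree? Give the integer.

The MRCA of Lycaon_arenarius and Avena_arenarius is the root of the tree.
From Lycaon_arenarius up to that node: 3 branches. From Avena_arenarius up to the same node: 6 branches. Total: 3 + 6 = 9.

9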